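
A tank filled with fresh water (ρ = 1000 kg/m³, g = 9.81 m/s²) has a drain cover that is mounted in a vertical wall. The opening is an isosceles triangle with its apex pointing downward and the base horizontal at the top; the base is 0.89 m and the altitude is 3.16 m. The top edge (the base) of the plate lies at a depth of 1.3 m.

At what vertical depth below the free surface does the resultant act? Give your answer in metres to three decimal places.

h_p = 2.589 m

γ = ρg = 1000 × 9.81 = 9810 N/m³ = 9.81 kN/m³.
With the apex down, the centroid sits h/3 = 3.16/3 = 1.05333 m below the base (the top edge), so the centroid depth is h_c = 1.3 + 1.05333 = 2.35333 m.
A = ½ × 0.89 × 3.16 = 1.4062 m².
Resultant F = γ·h_c·A = 9.81 × 2.35333 × 1.4062 = 32.4638 kN.
I_c = b·h³/36 = 0.89 × 3.16³/36 = 0.780097 m⁴.
Centre of pressure: y_p = y_c + I_c/(y_c·A) = 2.35333 + 0.780097/(2.35333 × 1.4062) = 2.35333 + 0.235732 = 2.58906 m along the plane.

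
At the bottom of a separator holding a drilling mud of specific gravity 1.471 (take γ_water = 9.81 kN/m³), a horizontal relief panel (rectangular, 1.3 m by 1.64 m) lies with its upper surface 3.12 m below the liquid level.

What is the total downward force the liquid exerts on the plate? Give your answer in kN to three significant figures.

F ≈ 96.0 kN

γ = 1.471 × 9.81 = 14.43051 kN/m³.
The plate is horizontal, so pressure is uniform at p = γ·h = 14.43051 × 3.12 = 45.0232 kN/m².
A = 1.3 × 1.64 = 2.132 m².
F = p·A = 45.0232 × 2.132 = 95.9895 kN.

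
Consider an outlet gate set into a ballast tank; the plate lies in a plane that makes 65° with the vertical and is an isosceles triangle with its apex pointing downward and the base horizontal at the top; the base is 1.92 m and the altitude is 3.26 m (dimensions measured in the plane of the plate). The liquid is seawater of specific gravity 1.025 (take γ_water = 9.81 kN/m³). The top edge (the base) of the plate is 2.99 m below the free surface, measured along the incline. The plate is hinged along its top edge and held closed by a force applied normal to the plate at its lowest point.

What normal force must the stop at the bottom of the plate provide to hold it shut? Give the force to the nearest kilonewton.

γ = 1.025 × 9.81 = 10.05525 kN/m³.
The plate makes 65° with the vertical, i.e. θ = 90° − 65° = 25° to the horizontal. Measuring y along the incline from the free-surface line, vertical depth h = y·sinθ with sinθ = 0.422618.
With the apex down, the centroid sits h/3 = 3.26/3 = 1.08667 m below the base (the top edge), so y_c = 2.99 + 1.08667 = 4.07667 m and h_c = 4.07667 × 0.422618 = 1.72287 m.
A = ½ × 1.92 × 3.26 = 3.1296 m².
Resultant F = γ·h_c·A = 10.05525 × 1.72287 × 3.1296 = 54.2168 kN.
I_c = b·h³/36 = 1.92 × 3.26³/36 = 1.84779 m⁴.
Centre of pressure: y_p = y_c + I_c/(y_c·A) = 4.07667 + 1.84779/(4.07667 × 3.1296) = 4.07667 + 0.14483 = 4.2215 m along the plane.
The resultant acts 1.08667 + 0.14483 = 1.2315 m (along the plate) below the hinge at the top edge, so the moment about the hinge is M = F × 1.2315 = 54.2168 × 1.2315 = 66.768 kN·m.
A normal force at the bottom, 3.26 m from the hinge, must supply this moment: P = 66.768/3.26 = 20.481 kN.

P ≈ 20 kN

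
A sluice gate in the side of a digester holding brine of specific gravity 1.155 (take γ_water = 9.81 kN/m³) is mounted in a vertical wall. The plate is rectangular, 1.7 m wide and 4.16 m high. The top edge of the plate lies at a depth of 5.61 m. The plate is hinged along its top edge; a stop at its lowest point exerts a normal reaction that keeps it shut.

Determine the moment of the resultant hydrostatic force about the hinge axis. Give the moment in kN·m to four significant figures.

M ≈ 1397 kN·m

γ = 1.155 × 9.81 = 11.33055 kN/m³.
The centroid lies 4.16/2 = 2.08 m below the top edge, so the centroid depth is h_c = 5.61 + 2.08 = 7.69 m.
A = 1.7 × 4.16 = 7.072 m².
Resultant F = γ·h_c·A = 11.33055 × 7.69 × 7.072 = 616.197 kN.
I_c = b·h³/12 = 1.7 × 4.16³/12 = 10.1988 m⁴.
Centre of pressure: y_p = y_c + I_c/(y_c·A) = 7.69 + 10.1988/(7.69 × 7.072) = 7.69 + 0.187534 = 7.87753 m along the plane.
The resultant acts 2.08 + 0.187534 = 2.26753 m (along the plate) below the hinge at the top edge, so the moment about the hinge is M = F × 2.26753 = 616.197 × 2.26753 = 1397.25 kN·m.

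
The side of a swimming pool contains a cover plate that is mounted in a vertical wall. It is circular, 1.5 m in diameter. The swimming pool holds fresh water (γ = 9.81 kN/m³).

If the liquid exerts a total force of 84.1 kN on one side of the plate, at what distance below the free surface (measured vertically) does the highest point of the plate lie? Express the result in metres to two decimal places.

γ = 9.81 kN/m³.
A = π(0.75)² = 1.76715 m².
From F = γ·h_c·A, the centroid depth is h_c = 84.1/(9.81 × 1.76715) = 4.85125 m.
The centroid is at the centre, 0.75 m below the top of the plate, so the highest point sits at h_top = 4.85125 − 0.75 = 4.10125 m below the surface.

d_top ≈ 4.10 m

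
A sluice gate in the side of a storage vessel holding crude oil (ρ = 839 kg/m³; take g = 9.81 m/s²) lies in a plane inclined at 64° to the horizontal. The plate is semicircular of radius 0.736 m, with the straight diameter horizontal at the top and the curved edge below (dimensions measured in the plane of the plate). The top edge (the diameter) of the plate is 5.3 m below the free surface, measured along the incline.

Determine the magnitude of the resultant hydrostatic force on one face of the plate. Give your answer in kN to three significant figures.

γ = ρg = 839 × 9.81 / 1000 = 8.23059 kN/m³.
Let θ = 64° be the plate's angle to the horizontal; measure y along the incline from where the plane meets the free surface. Vertical depth h = y·sinθ with sinθ = 0.898794.
The centroid of a semicircle lies 4r/(3π) = 0.312368 m from the diameter, here below the top edge, so y_c = 5.3 + 0.312368 = 5.61237 m and h_c = 5.61237 × 0.898794 = 5.04436 m.
A = πr²/2 = π × 0.736²/2 = 0.850894 m².
Resultant F = γ·h_c·A = 8.23059 × 5.04436 × 0.850894 = 35.3275 kN.

F ≈ 35.3 kN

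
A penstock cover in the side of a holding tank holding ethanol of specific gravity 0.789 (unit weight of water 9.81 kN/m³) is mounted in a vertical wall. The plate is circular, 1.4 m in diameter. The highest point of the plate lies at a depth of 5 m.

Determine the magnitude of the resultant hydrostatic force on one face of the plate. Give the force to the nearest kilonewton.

F ≈ 68 kN

γ = 0.789 × 9.81 = 7.74009 kN/m³.
The centroid is at the centre, 0.7 m below the top of the plate, so the centroid depth is h_c = 5 + 0.7 = 5.7 m.
A = π(0.7)² = 1.53938 m².
Resultant F = γ·h_c·A = 7.74009 × 5.7 × 1.53938 = 67.9152 kN.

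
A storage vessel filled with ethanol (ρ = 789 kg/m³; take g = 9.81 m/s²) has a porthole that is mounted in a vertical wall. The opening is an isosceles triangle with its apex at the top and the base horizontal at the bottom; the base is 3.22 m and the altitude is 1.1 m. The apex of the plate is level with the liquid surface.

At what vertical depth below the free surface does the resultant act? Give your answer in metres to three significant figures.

h_p = 0.825 m

γ = ρg = 789 × 9.81 / 1000 = 7.74009 kN/m³.
With the apex up, the centroid sits 2h/3 = 2 × 1.1/3 = 0.733333 m below the apex, so the centroid depth is h_c = 0.733333 m.
A = ½ × 3.22 × 1.1 = 1.771 m².
Resultant F = γ·h_c·A = 7.74009 × 0.733333 × 1.771 = 10.0523 kN.
I_c = b·h³/36 = 3.22 × 1.1³/36 = 0.119051 m⁴.
Centre of pressure: y_p = y_c + I_c/(y_c·A) = 0.733333 + 0.119051/(0.733333 × 1.771) = 0.733333 + 0.0916671 = 0.825 m along the plane.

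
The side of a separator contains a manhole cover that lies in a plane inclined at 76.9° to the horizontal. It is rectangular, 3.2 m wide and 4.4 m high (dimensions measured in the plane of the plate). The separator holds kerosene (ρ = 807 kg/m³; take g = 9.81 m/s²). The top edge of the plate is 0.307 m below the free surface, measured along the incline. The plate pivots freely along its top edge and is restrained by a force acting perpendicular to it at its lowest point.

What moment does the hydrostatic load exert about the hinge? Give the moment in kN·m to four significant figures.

M ≈ 773.9 kN·m

γ = ρg = 807 × 9.81 / 1000 = 7.91667 kN/m³.
Let θ = 76.9° be the plate's angle to the horizontal; measure y along the incline from where the plane meets the free surface. Vertical depth h = y·sinθ with sinθ = 0.973976.
The centroid lies 4.4/2 = 2.2 m below the top edge, so y_c = 0.307 + 2.2 = 2.507 m and h_c = 2.507 × 0.973976 = 2.44176 m.
A = 3.2 × 4.4 = 14.08 m².
Resultant F = γ·h_c·A = 7.91667 × 2.44176 × 14.08 = 272.175 kN.
I_c = b·h³/12 = 3.2 × 4.4³/12 = 22.7157 m⁴.
Centre of pressure: y_p = y_c + I_c/(y_c·A) = 2.507 + 22.7157/(2.507 × 14.08) = 2.507 + 0.643531 = 3.15053 m along the plane.
The resultant acts 2.2 + 0.643531 = 2.84353 m (along the plate) below the hinge at the top edge, so the moment about the hinge is M = F × 2.84353 = 272.175 × 2.84353 = 773.938 kN·m.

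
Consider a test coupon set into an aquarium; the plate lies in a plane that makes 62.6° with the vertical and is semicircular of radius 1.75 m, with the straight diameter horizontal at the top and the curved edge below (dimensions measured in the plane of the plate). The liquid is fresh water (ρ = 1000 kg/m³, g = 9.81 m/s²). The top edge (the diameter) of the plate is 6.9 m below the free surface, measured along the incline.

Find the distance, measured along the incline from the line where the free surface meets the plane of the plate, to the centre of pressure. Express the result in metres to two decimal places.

γ = ρg = 1000 × 9.81 = 9810 N/m³ = 9.81 kN/m³.
The plate makes 62.6° with the vertical, i.e. θ = 90° − 62.6° = 27.4° to the horizontal. Measuring y along the incline from the free-surface line, vertical depth h = y·sinθ with sinθ = 0.460200.
The centroid of a semicircle lies 4r/(3π) = 0.742723 m from the diameter, here below the top edge, so y_c = 6.9 + 0.742723 = 7.64272 m and h_c = 7.64272 × 0.460200 = 3.51718 m.
A = πr²/2 = π × 1.75²/2 = 4.81056 m².
Resultant F = γ·h_c·A = 9.81 × 3.51718 × 4.81056 = 165.981 kN.
I_c = (π/8 − 8/(9π))·r⁴ = 0.109757 × 1.75⁴ = 1.0294 m⁴.
Centre of pressure: y_p = y_c + I_c/(y_c·A) = 7.64272 + 1.0294/(7.64272 × 4.81056) = 7.64272 + 0.0279989 = 7.67072 m along the plane.

y_p = 7.67 m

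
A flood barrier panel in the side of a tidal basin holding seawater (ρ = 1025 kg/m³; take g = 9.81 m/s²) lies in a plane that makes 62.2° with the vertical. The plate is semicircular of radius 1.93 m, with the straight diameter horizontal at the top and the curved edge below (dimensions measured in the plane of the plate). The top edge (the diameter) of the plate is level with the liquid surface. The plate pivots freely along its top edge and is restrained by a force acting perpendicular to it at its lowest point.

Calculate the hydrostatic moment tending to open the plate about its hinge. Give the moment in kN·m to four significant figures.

γ = ρg = 1025 × 9.81 / 1000 = 10.05525 kN/m³.
The plate makes 62.2° with the vertical, i.e. θ = 90° − 62.2° = 27.8° to the horizontal. Measuring y along the incline from the free-surface line, vertical depth h = y·sinθ with sinθ = 0.466387.
The centroid of a semicircle lies 4r/(3π) = 0.819117 m from the diameter, here below the top edge, so y_c = 0.819117 m and h_c = 0.819117 × 0.466387 = 0.382026 m.
A = πr²/2 = π × 1.93²/2 = 5.85106 m².
Resultant F = γ·h_c·A = 10.05525 × 0.382026 × 5.85106 = 22.4761 kN.
I_c = (π/8 − 8/(9π))·r⁴ = 0.109757 × 1.93⁴ = 1.52287 m⁴.
Centre of pressure: y_p = y_c + I_c/(y_c·A) = 0.819117 + 1.52287/(0.819117 × 5.85106) = 0.819117 + 0.317748 = 1.13687 m along the plane.
The resultant acts 0.819117 + 0.317748 = 1.13687 m (along the plate) below the hinge at the top edge, so the moment about the hinge is M = F × 1.13687 = 22.4761 × 1.13687 = 25.5524 kN·m.

M ≈ 25.55 kN·m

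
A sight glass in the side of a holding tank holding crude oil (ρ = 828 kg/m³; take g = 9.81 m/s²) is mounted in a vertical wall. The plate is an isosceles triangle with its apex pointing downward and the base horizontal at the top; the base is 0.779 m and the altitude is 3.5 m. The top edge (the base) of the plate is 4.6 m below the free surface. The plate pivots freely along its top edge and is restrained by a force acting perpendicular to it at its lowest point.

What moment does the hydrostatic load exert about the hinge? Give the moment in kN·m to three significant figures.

M ≈ 82.0 kN·m

γ = ρg = 828 × 9.81 / 1000 = 8.12268 kN/m³.
With the apex down, the centroid sits h/3 = 3.5/3 = 1.16667 m below the base (the top edge), so the centroid depth is h_c = 4.6 + 1.16667 = 5.76667 m.
A = ½ × 0.779 × 3.5 = 1.36325 m².
Resultant F = γ·h_c·A = 8.12268 × 5.76667 × 1.36325 = 63.8557 kN.
I_c = b·h³/36 = 0.779 × 3.5³/36 = 0.927767 m⁴.
Centre of pressure: y_p = y_c + I_c/(y_c·A) = 5.76667 + 0.927767/(5.76667 × 1.36325) = 5.76667 + 0.118015 = 5.88469 m along the plane.
The resultant acts 1.16667 + 0.118015 = 1.28469 m (along the plate) below the hinge at the top edge, so the moment about the hinge is M = F × 1.28469 = 63.8557 × 1.28469 = 82.0348 kN·m.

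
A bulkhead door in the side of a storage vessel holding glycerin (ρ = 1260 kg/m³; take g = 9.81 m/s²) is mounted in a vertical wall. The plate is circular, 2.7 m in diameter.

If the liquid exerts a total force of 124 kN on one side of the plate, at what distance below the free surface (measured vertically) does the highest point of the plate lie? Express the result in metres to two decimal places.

d_top ≈ 0.40 m

γ = ρg = 1260 × 9.81 / 1000 = 12.3606 kN/m³.
A = π(1.35)² = 5.72555 m².
From F = γ·h_c·A, the centroid depth is h_c = 124/(12.3606 × 5.72555) = 1.75212 m.
The centroid is at the centre, 1.35 m below the top of the plate, so the highest point sits at h_top = 1.75212 − 1.35 = 0.40212 m below the surface.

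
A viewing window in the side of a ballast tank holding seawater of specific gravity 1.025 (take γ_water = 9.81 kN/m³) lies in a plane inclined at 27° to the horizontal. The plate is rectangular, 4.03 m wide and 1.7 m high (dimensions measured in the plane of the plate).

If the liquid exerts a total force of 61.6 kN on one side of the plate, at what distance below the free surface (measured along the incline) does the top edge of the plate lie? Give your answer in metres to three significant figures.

γ = 1.025 × 9.81 = 10.05525 kN/m³.
A = 4.03 × 1.7 = 6.851 m².
From F = γ·h_c·A, the centroid depth is h_c = 61.6/(10.05525 × 6.851) = 0.894198 m.
Let θ = 27° be the plate's angle to the horizontal; measure y along the incline from where the plane meets the free surface. Vertical depth h = y·sinθ with sinθ = 0.453990.
Along the incline, y_c = h_c/sinθ = 0.894198/0.453990 = 1.96964 m.
The centroid lies 1.7/2 = 0.85 m below the top edge, so the top edge sits at y_top = 1.96964 − 0.85 = 1.11964 m along the incline.

y_top ≈ 1.12 m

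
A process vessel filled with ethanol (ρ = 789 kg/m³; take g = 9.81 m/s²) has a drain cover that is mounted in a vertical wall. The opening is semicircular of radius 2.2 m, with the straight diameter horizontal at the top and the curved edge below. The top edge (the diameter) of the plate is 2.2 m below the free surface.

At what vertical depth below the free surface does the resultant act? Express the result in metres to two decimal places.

h_p = 3.24 m

γ = ρg = 789 × 9.81 / 1000 = 7.74009 kN/m³.
The centroid of a semicircle lies 4r/(3π) = 0.933709 m from the diameter, here below the top edge, so the centroid depth is h_c = 2.2 + 0.933709 = 3.13371 m.
A = πr²/2 = π × 2.2²/2 = 7.60265 m².
Resultant F = γ·h_c·A = 7.74009 × 3.13371 × 7.60265 = 184.404 kN.
I_c = (π/8 − 8/(9π))·r⁴ = 0.109757 × 2.2⁴ = 2.57112 m⁴.
Centre of pressure: y_p = y_c + I_c/(y_c·A) = 3.13371 + 2.57112/(3.13371 × 7.60265) = 3.13371 + 0.107919 = 3.24163 m along the plane.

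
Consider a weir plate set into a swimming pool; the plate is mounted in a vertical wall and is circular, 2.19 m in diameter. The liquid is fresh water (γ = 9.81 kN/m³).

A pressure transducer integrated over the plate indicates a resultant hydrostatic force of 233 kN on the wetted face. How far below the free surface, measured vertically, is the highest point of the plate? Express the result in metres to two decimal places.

γ = 9.81 kN/m³.
A = π(1.095)² = 3.76685 m².
From F = γ·h_c·A, the centroid depth is h_c = 233/(9.81 × 3.76685) = 6.30534 m.
The centroid is at the centre, 1.095 m below the top of the plate, so the highest point sits at h_top = 6.30534 − 1.095 = 5.21034 m below the surface.

d_top ≈ 5.21 m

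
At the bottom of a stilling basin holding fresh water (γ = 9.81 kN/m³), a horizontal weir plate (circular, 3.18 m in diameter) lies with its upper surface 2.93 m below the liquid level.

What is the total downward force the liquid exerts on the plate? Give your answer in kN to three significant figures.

F ≈ 228 kN

γ = 9.81 kN/m³.
The plate is horizontal, so pressure is uniform at p = γ·h = 9.81 × 2.93 = 28.7433 kN/m².
A = π(1.59)² = 7.94226 m².
F = p·A = 28.7433 × 7.94226 = 228.287 kN.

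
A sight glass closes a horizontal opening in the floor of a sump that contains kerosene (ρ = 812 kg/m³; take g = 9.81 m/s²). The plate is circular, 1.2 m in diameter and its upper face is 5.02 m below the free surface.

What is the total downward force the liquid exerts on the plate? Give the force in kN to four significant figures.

γ = ρg = 812 × 9.81 / 1000 = 7.96572 kN/m³.
The plate is horizontal, so pressure is uniform at p = γ·h = 7.96572 × 5.02 = 39.9879 kN/m².
A = π(0.6)² = 1.13097 m².
F = p·A = 39.9879 × 1.13097 = 45.2251 kN.

F ≈ 45.23 kN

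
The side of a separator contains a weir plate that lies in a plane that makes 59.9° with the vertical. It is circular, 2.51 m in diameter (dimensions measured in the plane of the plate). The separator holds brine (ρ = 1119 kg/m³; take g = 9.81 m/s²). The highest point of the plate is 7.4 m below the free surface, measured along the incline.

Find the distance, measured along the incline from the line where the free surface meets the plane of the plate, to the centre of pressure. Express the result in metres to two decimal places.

y_p = 8.70 m

γ = ρg = 1119 × 9.81 / 1000 = 10.97739 kN/m³.
The plate makes 59.9° with the vertical, i.e. θ = 90° − 59.9° = 30.1° to the horizontal. Measuring y along the incline from the free-surface line, vertical depth h = y·sinθ with sinθ = 0.501511.
The centroid is at the centre, 1.255 m below the top of the plate, so y_c = 7.4 + 1.255 = 8.655 m and h_c = 8.655 × 0.501511 = 4.34058 m.
A = π(1.255)² = 4.94809 m².
Resultant F = γ·h_c·A = 10.97739 × 4.34058 × 4.94809 = 235.768 kN.
I_c = πr⁴/4 = π × 1.255⁴/4 = 1.94834 m⁴.
Centre of pressure: y_p = y_c + I_c/(y_c·A) = 8.655 + 1.94834/(8.655 × 4.94809) = 8.655 + 0.0454946 = 8.70049 m along the plane.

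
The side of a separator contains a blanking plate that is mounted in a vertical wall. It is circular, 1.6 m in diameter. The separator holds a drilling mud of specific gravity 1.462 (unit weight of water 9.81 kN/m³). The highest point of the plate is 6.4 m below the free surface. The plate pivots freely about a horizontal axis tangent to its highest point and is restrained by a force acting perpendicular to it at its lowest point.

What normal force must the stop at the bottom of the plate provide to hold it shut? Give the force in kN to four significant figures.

P ≈ 106.7 kN

γ = 1.462 × 9.81 = 14.34222 kN/m³.
The centroid is at the centre, 0.8 m below the top of the plate, so the centroid depth is h_c = 6.4 + 0.8 = 7.2 m.
A = π(0.8)² = 2.01062 m².
Resultant F = γ·h_c·A = 14.34222 × 7.2 × 2.01062 = 207.625 kN.
I_c = πr⁴/4 = π × 0.8⁴/4 = 0.321699 m⁴.
Centre of pressure: y_p = y_c + I_c/(y_c·A) = 7.2 + 0.321699/(7.2 × 2.01062) = 7.2 + 0.0222222 = 7.22222 m along the plane.
The resultant acts 0.8 + 0.0222222 = 0.822222 m (along the plate) below the hinge at the top edge, so the moment about the hinge is M = F × 0.822222 = 207.625 × 0.822222 = 170.714 kN·m.
A normal force at the bottom, 1.6 m from the hinge, must supply this moment: P = 170.714/1.6 = 106.696 kN.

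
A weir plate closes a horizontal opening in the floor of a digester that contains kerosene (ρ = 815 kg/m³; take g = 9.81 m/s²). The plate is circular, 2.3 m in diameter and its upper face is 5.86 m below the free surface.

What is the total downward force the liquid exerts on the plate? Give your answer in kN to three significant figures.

F ≈ 195 kN

γ = ρg = 815 × 9.81 / 1000 = 7.99515 kN/m³.
The plate is horizontal, so pressure is uniform at p = γ·h = 7.99515 × 5.86 = 46.8516 kN/m².
A = π(1.15)² = 4.15476 m².
F = p·A = 46.8516 × 4.15476 = 194.657 kN.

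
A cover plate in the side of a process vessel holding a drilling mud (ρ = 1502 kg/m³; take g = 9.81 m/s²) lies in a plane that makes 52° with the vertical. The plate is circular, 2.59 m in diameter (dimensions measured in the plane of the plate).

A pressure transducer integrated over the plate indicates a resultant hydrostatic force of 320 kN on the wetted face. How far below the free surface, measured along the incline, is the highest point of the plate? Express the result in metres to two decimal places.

γ = ρg = 1502 × 9.81 / 1000 = 14.73462 kN/m³.
A = π(1.295)² = 5.26853 m².
From F = γ·h_c·A, the centroid depth is h_c = 320/(14.73462 × 5.26853) = 4.12213 m.
The plate makes 52° with the vertical, i.e. θ = 90° − 52° = 38° to the horizontal. Measuring y along the incline from the free-surface line, vertical depth h = y·sinθ with sinθ = 0.615661.
Along the incline, y_c = h_c/sinθ = 4.12213/0.615661 = 6.69545 m.
The centroid is at the centre, 1.295 m below the top of the plate, so the highest point sits at y_top = 6.69545 − 1.295 = 5.40045 m along the incline.

y_top ≈ 5.40 m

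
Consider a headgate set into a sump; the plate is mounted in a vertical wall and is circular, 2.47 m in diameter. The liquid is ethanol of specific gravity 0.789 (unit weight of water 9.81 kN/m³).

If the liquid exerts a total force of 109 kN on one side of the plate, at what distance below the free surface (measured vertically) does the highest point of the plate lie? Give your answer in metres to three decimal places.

γ = 0.789 × 9.81 = 7.74009 kN/m³.
A = π(1.235)² = 4.79164 m².
From F = γ·h_c·A, the centroid depth is h_c = 109/(7.74009 × 4.79164) = 2.93898 m.
The centroid is at the centre, 1.235 m below the top of the plate, so the highest point sits at h_top = 2.93898 − 1.235 = 1.70398 m below the surface.

d_top ≈ 1.704 m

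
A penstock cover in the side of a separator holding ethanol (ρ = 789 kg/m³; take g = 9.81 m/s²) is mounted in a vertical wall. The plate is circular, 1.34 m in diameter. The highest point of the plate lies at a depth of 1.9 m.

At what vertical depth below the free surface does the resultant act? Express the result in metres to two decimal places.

γ = ρg = 789 × 9.81 / 1000 = 7.74009 kN/m³.
The centroid is at the centre, 0.67 m below the top of the plate, so the centroid depth is h_c = 1.9 + 0.67 = 2.57 m.
A = π(0.67)² = 1.41026 m².
Resultant F = γ·h_c·A = 7.74009 × 2.57 × 1.41026 = 28.0529 kN.
I_c = πr⁴/4 = π × 0.67⁴/4 = 0.158267 m⁴.
Centre of pressure: y_p = y_c + I_c/(y_c·A) = 2.57 + 0.158267/(2.57 × 1.41026) = 2.57 + 0.0436675 = 2.61367 m along the plane.

h_p = 2.61 m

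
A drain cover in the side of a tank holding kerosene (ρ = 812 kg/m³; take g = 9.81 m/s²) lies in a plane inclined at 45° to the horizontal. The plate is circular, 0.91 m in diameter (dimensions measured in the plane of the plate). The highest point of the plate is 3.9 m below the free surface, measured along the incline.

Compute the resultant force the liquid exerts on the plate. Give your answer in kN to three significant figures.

γ = ρg = 812 × 9.81 / 1000 = 7.96572 kN/m³.
Let θ = 45° be the plate's angle to the horizontal; measure y along the incline from where the plane meets the free surface. Vertical depth h = y·sinθ with sinθ = 0.707107.
The centroid is at the centre, 0.455 m below the top of the plate, so y_c = 3.9 + 0.455 = 4.355 m and h_c = 4.355 × 0.707107 = 3.07945 m.
A = π(0.455)² = 0.650388 m².
Resultant F = γ·h_c·A = 7.96572 × 3.07945 × 0.650388 = 15.954 kN.

F ≈ 16.0 kN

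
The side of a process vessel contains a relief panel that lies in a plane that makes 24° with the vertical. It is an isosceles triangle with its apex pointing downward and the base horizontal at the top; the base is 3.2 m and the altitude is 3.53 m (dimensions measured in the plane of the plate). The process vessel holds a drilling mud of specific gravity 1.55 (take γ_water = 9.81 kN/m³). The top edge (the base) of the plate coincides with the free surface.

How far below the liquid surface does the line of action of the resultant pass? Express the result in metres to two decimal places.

h_p = 1.61 m

γ = 1.55 × 9.81 = 15.2055 kN/m³.
The plate makes 24° with the vertical, i.e. θ = 90° − 24° = 66° to the horizontal. Measuring y along the incline from the free-surface line, vertical depth h = y·sinθ with sinθ = 0.913545.
With the apex down, the centroid sits h/3 = 3.53/3 = 1.17667 m below the base (the top edge), so y_c = 1.17667 m and h_c = 1.17667 × 0.913545 = 1.07494 m.
A = ½ × 3.2 × 3.53 = 5.648 m².
Resultant F = γ·h_c·A = 15.2055 × 1.07494 × 5.648 = 92.3166 kN.
I_c = b·h³/36 = 3.2 × 3.53³/36 = 3.90995 m⁴.
Centre of pressure: y_p = y_c + I_c/(y_c·A) = 1.17667 + 3.90995/(1.17667 × 5.648) = 1.17667 + 0.588331 = 1.765 m along the plane.
Vertically, h_p = y_p·sinθ = 1.765 × 0.913545 = 1.61241 m.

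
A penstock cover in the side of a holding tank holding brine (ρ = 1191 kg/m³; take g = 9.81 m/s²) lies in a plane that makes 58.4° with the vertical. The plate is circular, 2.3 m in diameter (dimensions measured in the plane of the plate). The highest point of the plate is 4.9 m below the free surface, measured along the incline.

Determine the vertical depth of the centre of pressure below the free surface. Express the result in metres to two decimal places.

h_p = 3.20 m

γ = ρg = 1191 × 9.81 / 1000 = 11.68371 kN/m³.
The plate makes 58.4° with the vertical, i.e. θ = 90° − 58.4° = 31.6° to the horizontal. Measuring y along the incline from the free-surface line, vertical depth h = y·sinθ with sinθ = 0.523986.
The centroid is at the centre, 1.15 m below the top of the plate, so y_c = 4.9 + 1.15 = 6.05 m and h_c = 6.05 × 0.523986 = 3.17012 m.
A = π(1.15)² = 4.15476 m².
Resultant F = γ·h_c·A = 11.68371 × 3.17012 × 4.15476 = 153.887 kN.
I_c = πr⁴/4 = π × 1.15⁴/4 = 1.37367 m⁴.
Centre of pressure: y_p = y_c + I_c/(y_c·A) = 6.05 + 1.37367/(6.05 × 4.15476) = 6.05 + 0.0546489 = 6.10465 m along the plane.
Vertically, h_p = y_p·sinθ = 6.10465 × 0.523986 = 3.19875 m.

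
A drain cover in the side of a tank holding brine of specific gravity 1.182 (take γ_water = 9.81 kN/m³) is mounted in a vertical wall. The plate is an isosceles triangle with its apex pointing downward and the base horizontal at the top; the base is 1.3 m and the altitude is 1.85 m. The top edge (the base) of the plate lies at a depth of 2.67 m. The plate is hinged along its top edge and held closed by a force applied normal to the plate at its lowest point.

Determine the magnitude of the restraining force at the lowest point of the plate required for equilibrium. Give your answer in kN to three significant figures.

P ≈ 16.7 kN

γ = 1.182 × 9.81 = 11.59542 kN/m³.
With the apex down, the centroid sits h/3 = 1.85/3 = 0.616667 m below the base (the top edge), so the centroid depth is h_c = 2.67 + 0.616667 = 3.28667 m.
A = ½ × 1.3 × 1.85 = 1.2025 m².
Resultant F = γ·h_c·A = 11.59542 × 3.28667 × 1.2025 = 45.8277 kN.
I_c = b·h³/36 = 1.3 × 1.85³/36 = 0.228642 m⁴.
Centre of pressure: y_p = y_c + I_c/(y_c·A) = 3.28667 + 0.228642/(3.28667 × 1.2025) = 3.28667 + 0.0578515 = 3.34452 m along the plane.
The resultant acts 0.616667 + 0.0578515 = 0.674519 m (along the plate) below the hinge at the top edge, so the moment about the hinge is M = F × 0.674519 = 45.8277 × 0.674519 = 30.9117 kN·m.
A normal force at the bottom, 1.85 m from the hinge, must supply this moment: P = 30.9117/1.85 = 16.709 kN.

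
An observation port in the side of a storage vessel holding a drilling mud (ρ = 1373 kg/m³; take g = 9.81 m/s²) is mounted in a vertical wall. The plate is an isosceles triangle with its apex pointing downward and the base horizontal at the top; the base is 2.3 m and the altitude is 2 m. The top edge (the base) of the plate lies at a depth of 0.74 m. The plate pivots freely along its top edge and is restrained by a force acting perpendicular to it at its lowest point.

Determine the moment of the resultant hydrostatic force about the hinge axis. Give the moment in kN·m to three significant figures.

γ = ρg = 1373 × 9.81 / 1000 = 13.46913 kN/m³.
With the apex down, the centroid sits h/3 = 2/3 = 0.666667 m below the base (the top edge), so the centroid depth is h_c = 0.74 + 0.666667 = 1.40667 m.
A = ½ × 2.3 × 2 = 2.3 m².
Resultant F = γ·h_c·A = 13.46913 × 1.40667 × 2.3 = 43.5772 kN.
I_c = b·h³/36 = 2.3 × 2³/36 = 0.511111 m⁴.
Centre of pressure: y_p = y_c + I_c/(y_c·A) = 1.40667 + 0.511111/(1.40667 × 2.3) = 1.40667 + 0.157977 = 1.56465 m along the plane.
The resultant acts 0.666667 + 0.157977 = 0.824644 m (along the plate) below the hinge at the top edge, so the moment about the hinge is M = F × 0.824644 = 43.5772 × 0.824644 = 35.9357 kN·m.

M ≈ 35.9 kN·m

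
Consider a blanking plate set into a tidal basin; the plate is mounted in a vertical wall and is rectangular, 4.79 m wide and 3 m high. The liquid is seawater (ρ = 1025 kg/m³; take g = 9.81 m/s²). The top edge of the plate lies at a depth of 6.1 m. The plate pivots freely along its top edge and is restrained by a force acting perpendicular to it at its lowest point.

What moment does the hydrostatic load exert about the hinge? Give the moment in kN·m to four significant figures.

M ≈ 1756 kN·m

γ = ρg = 1025 × 9.81 / 1000 = 10.05525 kN/m³.
The centroid lies 3/2 = 1.5 m below the top edge, so the centroid depth is h_c = 6.1 + 1.5 = 7.6 m.
A = 4.79 × 3 = 14.37 m².
Resultant F = γ·h_c·A = 10.05525 × 7.6 × 14.37 = 1098.15 kN.
I_c = b·h³/12 = 4.79 × 3³/12 = 10.7775 m⁴.
Centre of pressure: y_p = y_c + I_c/(y_c·A) = 7.6 + 10.7775/(7.6 × 14.37) = 7.6 + 0.0986842 = 7.69868 m along the plane.
The resultant acts 1.5 + 0.0986842 = 1.59868 m (along the plate) below the hinge at the top edge, so the moment about the hinge is M = F × 1.59868 = 1098.15 × 1.59868 = 1755.59 kN·m.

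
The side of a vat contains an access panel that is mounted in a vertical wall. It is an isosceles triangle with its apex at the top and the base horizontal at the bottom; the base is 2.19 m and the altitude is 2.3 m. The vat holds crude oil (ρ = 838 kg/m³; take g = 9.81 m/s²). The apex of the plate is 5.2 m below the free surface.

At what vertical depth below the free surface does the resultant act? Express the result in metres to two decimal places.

γ = ρg = 838 × 9.81 / 1000 = 8.22078 kN/m³.
With the apex up, the centroid sits 2h/3 = 2 × 2.3/3 = 1.53333 m below the apex, so the centroid depth is h_c = 5.2 + 1.53333 = 6.73333 m.
A = ½ × 2.19 × 2.3 = 2.5185 m².
Resultant F = γ·h_c·A = 8.22078 × 6.73333 × 2.5185 = 139.407 kN.
I_c = b·h³/36 = 2.19 × 2.3³/36 = 0.740159 m⁴.
Centre of pressure: y_p = y_c + I_c/(y_c·A) = 6.73333 + 0.740159/(6.73333 × 2.5185) = 6.73333 + 0.0436469 = 6.77698 m along the plane.

h_p = 6.78 m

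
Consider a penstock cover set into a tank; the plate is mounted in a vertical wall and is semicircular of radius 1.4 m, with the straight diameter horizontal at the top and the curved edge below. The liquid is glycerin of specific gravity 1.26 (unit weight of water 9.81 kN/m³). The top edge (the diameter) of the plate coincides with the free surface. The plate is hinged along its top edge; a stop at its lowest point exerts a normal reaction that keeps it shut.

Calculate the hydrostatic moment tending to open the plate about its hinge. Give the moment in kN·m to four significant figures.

γ = 1.26 × 9.81 = 12.3606 kN/m³.
The centroid of a semicircle lies 4r/(3π) = 0.594178 m from the diameter, here below the top edge, so the centroid depth is h_c = 0.594178 m.
A = πr²/2 = π × 1.4²/2 = 3.07876 m².
Resultant F = γ·h_c·A = 12.3606 × 0.594178 × 3.07876 = 22.6116 kN.
I_c = (π/8 − 8/(9π))·r⁴ = 0.109757 × 1.4⁴ = 0.421642 m⁴.
Centre of pressure: y_p = y_c + I_c/(y_c·A) = 0.594178 + 0.421642/(0.594178 × 3.07876) = 0.594178 + 0.23049 = 0.824668 m along the plane.
The resultant acts 0.594178 + 0.23049 = 0.824668 m (along the plate) below the hinge at the top edge, so the moment about the hinge is M = F × 0.824668 = 22.6116 × 0.824668 = 18.6471 kN·m.

M ≈ 18.65 kN·m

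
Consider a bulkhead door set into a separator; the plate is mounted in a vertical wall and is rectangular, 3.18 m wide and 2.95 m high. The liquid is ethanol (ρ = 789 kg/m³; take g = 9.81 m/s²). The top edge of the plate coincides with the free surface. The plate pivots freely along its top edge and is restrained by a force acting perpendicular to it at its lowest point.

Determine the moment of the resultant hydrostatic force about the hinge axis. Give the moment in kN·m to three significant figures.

γ = ρg = 789 × 9.81 / 1000 = 7.74009 kN/m³.
The centroid lies 2.95/2 = 1.475 m below the top edge, so the centroid depth is h_c = 1.475 m.
A = 3.18 × 2.95 = 9.381 m².
Resultant F = γ·h_c·A = 7.74009 × 1.475 × 9.381 = 107.099 kN.
I_c = b·h³/12 = 3.18 × 2.95³/12 = 6.80318 m⁴.
Centre of pressure: y_p = y_c + I_c/(y_c·A) = 1.475 + 6.80318/(1.475 × 9.381) = 1.475 + 0.491667 = 1.96667 m along the plane.
The resultant acts 1.475 + 0.491667 = 1.96667 m (along the plate) below the hinge at the top edge, so the moment about the hinge is M = F × 1.96667 = 107.099 × 1.96667 = 210.628 kN·m.

M ≈ 211 kN·m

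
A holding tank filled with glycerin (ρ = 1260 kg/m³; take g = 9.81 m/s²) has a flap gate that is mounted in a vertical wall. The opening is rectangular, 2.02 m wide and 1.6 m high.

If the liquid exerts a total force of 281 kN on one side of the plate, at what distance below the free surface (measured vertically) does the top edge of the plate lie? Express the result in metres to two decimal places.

d_top ≈ 6.23 m

γ = ρg = 1260 × 9.81 / 1000 = 12.3606 kN/m³.
A = 2.02 × 1.6 = 3.232 m².
From F = γ·h_c·A, the centroid depth is h_c = 281/(12.3606 × 3.232) = 7.03389 m.
The centroid lies 1.6/2 = 0.8 m below the top edge, so the top edge sits at h_top = 7.03389 − 0.8 = 6.23389 m below the surface.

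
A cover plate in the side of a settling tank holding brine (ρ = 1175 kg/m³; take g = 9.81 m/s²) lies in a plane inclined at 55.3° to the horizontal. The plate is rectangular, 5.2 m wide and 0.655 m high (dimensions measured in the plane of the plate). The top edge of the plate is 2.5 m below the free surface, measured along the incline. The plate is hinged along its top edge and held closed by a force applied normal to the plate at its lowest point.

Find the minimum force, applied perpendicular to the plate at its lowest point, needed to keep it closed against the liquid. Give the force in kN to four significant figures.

P ≈ 47.39 kN

γ = ρg = 1175 × 9.81 / 1000 = 11.52675 kN/m³.
Let θ = 55.3° be the plate's angle to the horizontal; measure y along the incline from where the plane meets the free surface. Vertical depth h = y·sinθ with sinθ = 0.822144.
The centroid lies 0.655/2 = 0.3275 m below the top edge, so y_c = 2.5 + 0.3275 = 2.8275 m and h_c = 2.8275 × 0.822144 = 2.32461 m.
A = 5.2 × 0.655 = 3.406 m².
Resultant F = γ·h_c·A = 11.52675 × 2.32461 × 3.406 = 91.2644 kN.
I_c = b·h³/12 = 5.2 × 0.655³/12 = 0.121772 m⁴.
Centre of pressure: y_p = y_c + I_c/(y_c·A) = 2.8275 + 0.121772/(2.8275 × 3.406) = 2.8275 + 0.0126445 = 2.84014 m along the plane.
The resultant acts 0.3275 + 0.0126445 = 0.340145 m (along the plate) below the hinge at the top edge, so the moment about the hinge is M = F × 0.340145 = 91.2644 × 0.340145 = 31.0431 kN·m.
A normal force at the bottom, 0.655 m from the hinge, must supply this moment: P = 31.0431/0.655 = 47.394 kN.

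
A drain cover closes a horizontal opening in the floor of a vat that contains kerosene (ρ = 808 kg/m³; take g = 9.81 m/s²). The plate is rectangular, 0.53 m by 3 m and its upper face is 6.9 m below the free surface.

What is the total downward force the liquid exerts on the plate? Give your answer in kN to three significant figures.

γ = ρg = 808 × 9.81 / 1000 = 7.92648 kN/m³.
The plate is horizontal, so pressure is uniform at p = γ·h = 7.92648 × 6.9 = 54.6927 kN/m².
A = 0.53 × 3 = 1.59 m².
F = p·A = 54.6927 × 1.59 = 86.9614 kN.

F ≈ 87.0 kN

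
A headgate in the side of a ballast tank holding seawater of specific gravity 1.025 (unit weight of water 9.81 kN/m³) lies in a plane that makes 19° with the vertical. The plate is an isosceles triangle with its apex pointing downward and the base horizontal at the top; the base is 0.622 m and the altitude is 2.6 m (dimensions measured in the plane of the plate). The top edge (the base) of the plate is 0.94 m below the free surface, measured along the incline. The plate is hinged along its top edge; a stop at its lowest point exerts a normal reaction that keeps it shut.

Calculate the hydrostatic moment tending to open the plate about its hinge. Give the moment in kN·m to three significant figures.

γ = 1.025 × 9.81 = 10.05525 kN/m³.
The plate makes 19° with the vertical, i.e. θ = 90° − 19° = 71° to the horizontal. Measuring y along the incline from the free-surface line, vertical depth h = y·sinθ with sinθ = 0.945519.
With the apex down, the centroid sits h/3 = 2.6/3 = 0.866667 m below the base (the top edge), so y_c = 0.94 + 0.866667 = 1.80667 m and h_c = 1.80667 × 0.945519 = 1.70824 m.
A = ½ × 0.622 × 2.6 = 0.8086 m².
Resultant F = γ·h_c·A = 10.05525 × 1.70824 × 0.8086 = 13.8891 kN.
I_c = b·h³/36 = 0.622 × 2.6³/36 = 0.303674 m⁴.
Centre of pressure: y_p = y_c + I_c/(y_c·A) = 1.80667 + 0.303674/(1.80667 × 0.8086) = 1.80667 + 0.207872 = 2.01454 m along the plane.
The resultant acts 0.866667 + 0.207872 = 1.07454 m (along the plate) below the hinge at the top edge, so the moment about the hinge is M = F × 1.07454 = 13.8891 × 1.07454 = 14.9244 kN·m.

M ≈ 14.9 kN·m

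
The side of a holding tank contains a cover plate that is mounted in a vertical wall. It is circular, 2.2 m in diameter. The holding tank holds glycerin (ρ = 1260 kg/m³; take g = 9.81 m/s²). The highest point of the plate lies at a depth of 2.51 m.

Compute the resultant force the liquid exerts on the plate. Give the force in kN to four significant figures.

γ = ρg = 1260 × 9.81 / 1000 = 12.3606 kN/m³.
The centroid is at the centre, 1.1 m below the top of the plate, so the centroid depth is h_c = 2.51 + 1.1 = 3.61 m.
A = π(1.1)² = 3.80133 m².
Resultant F = γ·h_c·A = 12.3606 × 3.61 × 3.80133 = 169.622 kN.

F ≈ 169.6 kN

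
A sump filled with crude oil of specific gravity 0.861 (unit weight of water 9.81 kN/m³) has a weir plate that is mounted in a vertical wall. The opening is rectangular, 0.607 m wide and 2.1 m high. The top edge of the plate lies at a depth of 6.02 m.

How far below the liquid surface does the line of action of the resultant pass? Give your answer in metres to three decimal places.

h_p = 7.122 m

γ = 0.861 × 9.81 = 8.44641 kN/m³.
The centroid lies 2.1/2 = 1.05 m below the top edge, so the centroid depth is h_c = 6.02 + 1.05 = 7.07 m.
A = 0.607 × 2.1 = 1.2747 m².
Resultant F = γ·h_c·A = 8.44641 × 7.07 × 1.2747 = 76.1201 kN.
I_c = b·h³/12 = 0.607 × 2.1³/12 = 0.468452 m⁴.
Centre of pressure: y_p = y_c + I_c/(y_c·A) = 7.07 + 0.468452/(7.07 × 1.2747) = 7.07 + 0.0519802 = 7.12198 m along the plane.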